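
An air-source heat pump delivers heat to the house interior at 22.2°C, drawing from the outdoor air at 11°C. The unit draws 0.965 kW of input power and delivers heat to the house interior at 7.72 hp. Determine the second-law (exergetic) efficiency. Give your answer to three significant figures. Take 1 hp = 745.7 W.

Converting, Q̇_H = 7.720 hp = 5.757 kW, so COP_actual = Q̇_H/Ẇ = 5.757/0.9650 = 5.966.
In absolute terms T_C = 284.15 K and T_H = 295.35 K, so ΔT = 11.20 K.
COP_Carnot = T_H/ΔT = 295.35/11.20 = 26.37.
η_II = COP_actual/COP_Carnot = 5.966/26.37 = 0.2262.

0.226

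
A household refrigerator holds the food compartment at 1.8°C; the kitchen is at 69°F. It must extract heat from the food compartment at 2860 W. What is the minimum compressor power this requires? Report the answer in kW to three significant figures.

0.195 kW

In absolute terms T_C = 274.95 K and T_H = 293.71 K, so ΔT = 18.76 K.
COP_Carnot = T_C/ΔT = 274.95/18.76 = 14.66.
Ẇ_min = Q̇/COP_Carnot = 2860/14.66 = 195.1 W = 0.1951 kW.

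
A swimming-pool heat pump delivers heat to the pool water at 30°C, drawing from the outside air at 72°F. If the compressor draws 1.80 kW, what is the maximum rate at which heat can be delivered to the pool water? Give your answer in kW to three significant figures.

70.2 kW

In absolute terms T_C = 295.37 K and T_H = 303.15 K, so ΔT = 7.778 K.
COP_Carnot = T_H/ΔT = 303.15/7.778 = 38.98.
Q̇_max = COP_Carnot × Ẇ = 38.98 × 1.800 kW = 70.16 kW.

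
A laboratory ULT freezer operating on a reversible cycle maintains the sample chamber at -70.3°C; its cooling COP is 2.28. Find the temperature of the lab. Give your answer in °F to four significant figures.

COP_R = T_C/(T_H − T_C) gives T_H − T_C = T_C/COP.
With T_C = 202.85 K, T_H = 202.85 × (1 + 1/2.28) = 291.82 K.
Converting, 291.82 K = 65.60°F.

65.60 °F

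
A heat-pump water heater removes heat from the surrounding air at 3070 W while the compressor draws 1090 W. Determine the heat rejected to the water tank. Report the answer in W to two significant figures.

4200 W

For a cyclic device the first law requires Q̇_H = Q̇_C + Ẇ.
Q̇_H = Q̇_C + Ẇ = 4160 W.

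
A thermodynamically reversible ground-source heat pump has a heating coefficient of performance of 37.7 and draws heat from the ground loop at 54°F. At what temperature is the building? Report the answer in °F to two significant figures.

68 °F

COP_HP = T_H/(T_H − T_C) rearranges to T_H = COP·T_C/(COP − 1).
With T_C = 285.37 K, T_H = 37.7 × 285.37/36.70 = 293.15 K.
Converting, 293.15 K = 68.00°F.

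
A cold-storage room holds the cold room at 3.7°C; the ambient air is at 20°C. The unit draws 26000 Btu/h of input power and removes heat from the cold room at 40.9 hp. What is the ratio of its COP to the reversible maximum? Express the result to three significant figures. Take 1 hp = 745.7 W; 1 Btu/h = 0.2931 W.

Converting, Q̇_C = 40.90 hp = 104100 Btu/h, so COP_actual = Q̇_C/Ẇ = 104100/26000 = 4.002.
In absolute terms T_C = 276.85 K and T_H = 293.15 K, so ΔT = 16.30 K.
COP_Carnot = T_C/ΔT = 276.85/16.30 = 16.98.
η_II = COP_actual/COP_Carnot = 4.002/16.98 = 0.2356.

0.236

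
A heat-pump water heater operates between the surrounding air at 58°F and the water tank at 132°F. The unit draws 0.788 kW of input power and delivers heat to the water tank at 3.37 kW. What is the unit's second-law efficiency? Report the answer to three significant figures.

0.535

COP_actual = Q̇_H/Ẇ = 3.370/0.7880 = 4.277.
In absolute terms T_C = 287.59 K and T_H = 328.71 K, so ΔT = 41.11 K.
COP_Carnot = T_H/ΔT = 328.71/41.11 = 7.996.
η_II = COP_actual/COP_Carnot = 4.277/7.996 = 0.5349.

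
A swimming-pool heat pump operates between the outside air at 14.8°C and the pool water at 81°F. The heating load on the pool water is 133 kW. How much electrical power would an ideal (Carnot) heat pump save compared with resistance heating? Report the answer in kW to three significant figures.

127 kW

In absolute terms T_C = 287.95 K and T_H = 300.37 K, so ΔT = 12.42 K.
COP_Carnot = T_H/ΔT = 300.37/12.42 = 24.18.
Resistance heating needs Ẇ_res = Q̇_H = 133.0 kW; the reversible heat pump needs only Ẇ_hp = Q̇_H/COP = 5.500 kW.
Saving = 133.0 − 5.500 = 127.5 kW.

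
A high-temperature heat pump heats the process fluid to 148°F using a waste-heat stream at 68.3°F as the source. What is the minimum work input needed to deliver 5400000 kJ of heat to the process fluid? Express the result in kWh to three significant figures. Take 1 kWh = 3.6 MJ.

In absolute terms T_C = 293.32 K and T_H = 337.59 K, so ΔT = 44.28 K.
The reversible limit is COP_HP = T_H/ΔT = 7.624, so W_min = Q_H/COP = Q_H·ΔT/T_H.
W_min = 5400000 × 44.28/337.59 = 708200 kJ = 196.7 kWh.

197 kWh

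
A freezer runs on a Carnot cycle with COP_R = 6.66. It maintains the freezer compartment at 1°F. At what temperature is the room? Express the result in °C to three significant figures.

COP_R = T_C/(T_H − T_C) gives T_H − T_C = T_C/COP.
With T_C = 255.93 K, T_H = 255.93 × (1 + 1/6.66) = 294.36 K.
Converting, 294.36 K = 21.21°C.

21.2 °C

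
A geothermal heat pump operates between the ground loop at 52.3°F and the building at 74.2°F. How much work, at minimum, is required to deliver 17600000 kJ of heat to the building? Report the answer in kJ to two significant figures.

In absolute terms T_C = 284.43 K and T_H = 296.59 K, so ΔT = 12.17 K.
The reversible limit is COP_HP = T_H/ΔT = 24.38, so W_min = Q_H/COP = Q_H·ΔT/T_H.
W_min = 17600000 × 12.17/296.59 = 722000 kJ.

720000 kJ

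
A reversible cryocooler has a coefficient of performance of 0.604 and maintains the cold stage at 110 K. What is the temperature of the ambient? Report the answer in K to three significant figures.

COP_R = T_C/(T_H − T_C) gives T_H − T_C = T_C/COP.
With T_C = 110.00 K, T_H = 110.00 × (1 + 1/0.604) = 292.12 K.

292 K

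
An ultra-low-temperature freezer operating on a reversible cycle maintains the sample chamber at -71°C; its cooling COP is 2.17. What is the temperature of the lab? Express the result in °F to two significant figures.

72 °F

COP_R = T_C/(T_H − T_C) gives T_H − T_C = T_C/COP.
With T_C = 202.15 K, T_H = 202.15 × (1 + 1/2.17) = 295.31 K.
Converting, 295.31 K = 71.88°F.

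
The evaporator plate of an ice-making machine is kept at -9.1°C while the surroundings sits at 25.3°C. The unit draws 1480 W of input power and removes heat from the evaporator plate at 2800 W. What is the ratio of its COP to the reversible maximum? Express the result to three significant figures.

0.246

COP_actual = Q̇_C/Ẇ = 2800/1480 = 1.892.
In absolute terms T_C = 264.05 K and T_H = 298.45 K, so ΔT = 34.40 K.
COP_Carnot = T_C/ΔT = 264.05/34.40 = 7.676.
η_II = COP_actual/COP_Carnot = 1.892/7.676 = 0.2465.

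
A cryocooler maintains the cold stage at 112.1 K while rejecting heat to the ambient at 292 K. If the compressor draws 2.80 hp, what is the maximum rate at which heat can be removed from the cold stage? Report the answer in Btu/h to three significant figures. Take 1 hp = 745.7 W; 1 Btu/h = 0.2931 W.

4440 Btu/h

The reservoir spacing is ΔT = 292 − 112.1 = 179.9 K.
COP_Carnot = T_C/ΔT = 112.10/179.9 = 0.6231.
Q̇_max = COP_Carnot × Ẇ = 0.6231 × 2.800 hp = 1.745 hp = 4439 Btu/h.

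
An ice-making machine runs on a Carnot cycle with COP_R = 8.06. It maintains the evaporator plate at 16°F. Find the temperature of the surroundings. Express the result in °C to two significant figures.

COP_R = T_C/(T_H − T_C) gives T_H − T_C = T_C/COP.
With T_C = 264.26 K, T_H = 264.26 × (1 + 1/8.06) = 297.05 K.
Converting, 297.05 K = 23.90°C.

24 °C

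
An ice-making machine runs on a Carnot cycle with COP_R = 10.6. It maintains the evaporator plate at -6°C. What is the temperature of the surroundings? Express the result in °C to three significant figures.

COP_R = T_C/(T_H − T_C) gives T_H − T_C = T_C/COP.
With T_C = 267.15 K, T_H = 267.15 × (1 + 1/10.6) = 292.35 K.
Converting, 292.35 K = 19.20°C.

19.2 °C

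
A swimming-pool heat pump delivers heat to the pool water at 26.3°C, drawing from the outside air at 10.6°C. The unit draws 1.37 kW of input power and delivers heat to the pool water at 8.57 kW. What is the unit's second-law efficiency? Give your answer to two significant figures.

COP_actual = Q̇_H/Ẇ = 8.570/1.370 = 6.255.
In absolute terms T_C = 283.75 K and T_H = 299.45 K, so ΔT = 15.70 K.
COP_Carnot = T_H/ΔT = 299.45/15.70 = 19.07.
η_II = COP_actual/COP_Carnot = 6.255/19.07 = 0.3280.

0.33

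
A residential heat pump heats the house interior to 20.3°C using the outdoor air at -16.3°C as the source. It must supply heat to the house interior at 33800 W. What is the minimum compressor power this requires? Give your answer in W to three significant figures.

In absolute terms T_C = 256.85 K and T_H = 293.45 K, so ΔT = 36.60 K.
COP_Carnot = T_H/ΔT = 293.45/36.60 = 8.018.
Ẇ_min = Q̇/COP_Carnot = 33800/8.018 = 4216 W.

4220 W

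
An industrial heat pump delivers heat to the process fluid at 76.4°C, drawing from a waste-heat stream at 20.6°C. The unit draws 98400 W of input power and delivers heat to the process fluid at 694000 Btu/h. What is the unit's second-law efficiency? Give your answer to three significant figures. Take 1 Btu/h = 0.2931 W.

0.330

Converting, Q̇_H = 694000 Btu/h = 203400 W, so COP_actual = Q̇_H/Ẇ = 203400/98400 = 2.067.
In absolute terms T_C = 293.75 K and T_H = 349.55 K, so ΔT = 55.80 K.
COP_Carnot = T_H/ΔT = 349.55/55.80 = 6.264.
η_II = COP_actual/COP_Carnot = 2.067/6.264 = 0.3300.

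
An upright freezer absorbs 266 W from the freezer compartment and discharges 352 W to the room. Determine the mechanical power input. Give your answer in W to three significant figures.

86.0 W

For a cyclic device the first law requires Q̇_H = Q̇_C + Ẇ.
Ẇ = Q̇_H − Q̇_C = 86.00 W.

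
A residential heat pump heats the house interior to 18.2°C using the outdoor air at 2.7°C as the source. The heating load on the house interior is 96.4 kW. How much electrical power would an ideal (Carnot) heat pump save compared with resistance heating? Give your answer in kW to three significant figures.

In absolute terms T_C = 275.85 K and T_H = 291.35 K, so ΔT = 15.50 K.
COP_Carnot = T_H/ΔT = 291.35/15.50 = 18.80.
Resistance heating needs Ẇ_res = Q̇_H = 96.40 kW; the reversible heat pump needs only Ẇ_hp = Q̇_H/COP = 5.129 kW.
Saving = 96.40 − 5.129 = 91.27 kW.

91.3 kW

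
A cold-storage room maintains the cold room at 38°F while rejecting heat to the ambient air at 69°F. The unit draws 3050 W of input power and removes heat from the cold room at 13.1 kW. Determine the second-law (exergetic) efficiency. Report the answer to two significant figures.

0.27

Converting, Q̇_C = 13.10 kW = 13100 W, so COP_actual = Q̇_C/Ẇ = 13100/3050 = 4.295.
In absolute terms T_C = 276.48 K and T_H = 293.71 K, so ΔT = 17.22 K.
COP_Carnot = T_C/ΔT = 276.48/17.22 = 16.05.
η_II = COP_actual/COP_Carnot = 4.295/16.05 = 0.2675.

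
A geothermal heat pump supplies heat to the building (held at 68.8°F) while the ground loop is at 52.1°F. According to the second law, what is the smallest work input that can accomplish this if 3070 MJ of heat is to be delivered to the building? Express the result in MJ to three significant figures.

97.0 MJ

In absolute terms T_C = 284.32 K and T_H = 293.59 K, so ΔT = 9.278 K.
The reversible limit is COP_HP = T_H/ΔT = 31.64, so W_min = Q_H/COP = Q_H·ΔT/T_H.
W_min = 3070 × 9.278/293.59 = 97.01 MJ.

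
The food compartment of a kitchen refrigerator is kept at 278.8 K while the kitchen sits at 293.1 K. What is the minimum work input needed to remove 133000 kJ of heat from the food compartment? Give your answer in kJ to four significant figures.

6822 kJ

The reservoir spacing is ΔT = 293.1 − 278.8 = 14.30 K.
The reversible limit is COP_R = T_C/ΔT = 19.50, so W_min = Q_C/COP = Q_C·ΔT/T_C.
W_min = 133000 × 14.30/278.80 = 6822 kJ.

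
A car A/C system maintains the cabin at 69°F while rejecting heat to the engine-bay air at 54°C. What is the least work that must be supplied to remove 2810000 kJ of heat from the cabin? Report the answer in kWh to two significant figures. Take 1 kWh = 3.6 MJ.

In absolute terms T_C = 293.71 K and T_H = 327.15 K, so ΔT = 33.44 K.
The reversible limit is COP_R = T_C/ΔT = 8.782, so W_min = Q_C/COP = Q_C·ΔT/T_C.
W_min = 2810000 × 33.44/293.71 = 320000 kJ = 88.88 kWh.

89 kWh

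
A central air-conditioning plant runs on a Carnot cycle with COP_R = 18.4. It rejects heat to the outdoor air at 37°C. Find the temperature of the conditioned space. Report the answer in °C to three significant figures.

For a Carnot refrigerator COP_R = T_C/(T_H − T_C), so T_C = COP·T_H/(1 + COP).
With T_H = 310.15 K, T_C = 18.4 × 310.15/19.40 = 294.16 K.
Converting, 294.16 K = 21.01°C.

21.0 °C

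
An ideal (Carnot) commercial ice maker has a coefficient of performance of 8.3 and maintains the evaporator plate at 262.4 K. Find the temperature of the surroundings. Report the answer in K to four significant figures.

294.0 K

COP_R = T_C/(T_H − T_C) gives T_H − T_C = T_C/COP.
With T_C = 262.40 K, T_H = 262.40 × (1 + 1/8.3) = 294.01 K.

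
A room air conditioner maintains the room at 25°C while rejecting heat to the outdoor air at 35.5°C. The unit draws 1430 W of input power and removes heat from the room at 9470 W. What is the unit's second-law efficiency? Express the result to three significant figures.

0.233

COP_actual = Q̇_C/Ẇ = 9470/1430 = 6.622.
In absolute terms T_C = 298.15 K and T_H = 308.65 K, so ΔT = 10.50 K.
COP_Carnot = T_C/ΔT = 298.15/10.50 = 28.40.
η_II = COP_actual/COP_Carnot = 6.622/28.40 = 0.2332.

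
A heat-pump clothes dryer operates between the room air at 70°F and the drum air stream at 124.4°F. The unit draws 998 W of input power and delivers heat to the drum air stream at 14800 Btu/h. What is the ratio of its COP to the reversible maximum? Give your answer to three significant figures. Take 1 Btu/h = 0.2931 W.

0.405

Converting, Q̇_H = 14800 Btu/h = 4338 W, so COP_actual = Q̇_H/Ẇ = 4338/998.0 = 4.347.
In absolute terms T_C = 294.26 K and T_H = 324.48 K, so ΔT = 30.22 K.
COP_Carnot = T_H/ΔT = 324.48/30.22 = 10.74.
η_II = COP_actual/COP_Carnot = 4.347/10.74 = 0.4048.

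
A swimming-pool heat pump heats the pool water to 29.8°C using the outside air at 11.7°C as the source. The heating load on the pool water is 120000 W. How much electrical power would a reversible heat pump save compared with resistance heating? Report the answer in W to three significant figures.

113000 W

In absolute terms T_C = 284.85 K and T_H = 302.95 K, so ΔT = 18.10 K.
COP_Carnot = T_H/ΔT = 302.95/18.10 = 16.74.
Resistance heating needs Ẇ_res = Q̇_H = 120000 W; the reversible heat pump needs only Ẇ_hp = Q̇_H/COP = 7169 W.
Saving = 120000 − 7169 = 112800 W.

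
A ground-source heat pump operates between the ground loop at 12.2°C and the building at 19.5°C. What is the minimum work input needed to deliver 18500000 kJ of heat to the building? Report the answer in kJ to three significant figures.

461000 kJ

In absolute terms T_C = 285.35 K and T_H = 292.65 K, so ΔT = 7.300 K.
The reversible limit is COP_HP = T_H/ΔT = 40.09, so W_min = Q_H/COP = Q_H·ΔT/T_H.
W_min = 18500000 × 7.300/292.65 = 461500 kJ.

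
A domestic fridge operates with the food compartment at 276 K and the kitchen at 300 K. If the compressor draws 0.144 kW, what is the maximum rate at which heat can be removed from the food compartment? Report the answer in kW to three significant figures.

The reservoir spacing is ΔT = 300 − 276 = 24.00 K.
COP_Carnot = T_C/ΔT = 276.00/24.00 = 11.50.
Q̇_max = COP_Carnot × Ẇ = 11.50 × 0.1440 kW = 1.656 kW.

1.66 kW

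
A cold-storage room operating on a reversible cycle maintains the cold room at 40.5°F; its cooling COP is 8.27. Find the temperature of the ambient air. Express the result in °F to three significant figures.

COP_R = T_C/(T_H − T_C) gives T_H − T_C = T_C/COP.
With T_C = 277.87 K, T_H = 277.87 × (1 + 1/8.27) = 311.47 K.
Converting, 311.47 K = 100.98°F.

101 °F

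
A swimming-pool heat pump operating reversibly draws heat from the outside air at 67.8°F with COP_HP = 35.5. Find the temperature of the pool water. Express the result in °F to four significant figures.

83.09 °F

COP_HP = T_H/(T_H − T_C) rearranges to T_H = COP·T_C/(COP − 1).
With T_C = 293.04 K, T_H = 35.5 × 293.04/34.50 = 301.53 K.
Converting, 301.53 K = 83.09°F.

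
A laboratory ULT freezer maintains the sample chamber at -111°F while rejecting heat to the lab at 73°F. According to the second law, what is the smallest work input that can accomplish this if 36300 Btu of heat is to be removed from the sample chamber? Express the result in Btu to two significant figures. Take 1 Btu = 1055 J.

In absolute terms T_C = 193.71 K and T_H = 295.93 K, so ΔT = 102.2 K.
The reversible limit is COP_R = T_C/ΔT = 1.895, so W_min = Q_C/COP = Q_C·ΔT/T_C.
W_min = 36300 × 102.2/193.71 = 19160 Btu.

19000 Btu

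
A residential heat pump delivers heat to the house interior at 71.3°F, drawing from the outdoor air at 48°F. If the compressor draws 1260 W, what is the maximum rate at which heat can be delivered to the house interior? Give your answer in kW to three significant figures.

28.7 kW

In absolute terms T_C = 282.04 K and T_H = 294.98 K, so ΔT = 12.94 K.
COP_Carnot = T_H/ΔT = 294.98/12.94 = 22.79.
Q̇_max = COP_Carnot × Ẇ = 22.79 × 1260 W = 28710 W = 28.71 kW.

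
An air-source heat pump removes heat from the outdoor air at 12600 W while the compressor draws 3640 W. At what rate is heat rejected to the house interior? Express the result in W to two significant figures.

For a cyclic device the first law requires Q̇_H = Q̇_C + Ẇ.
Q̇_H = Q̇_C + Ẇ = 16240 W.

16000 W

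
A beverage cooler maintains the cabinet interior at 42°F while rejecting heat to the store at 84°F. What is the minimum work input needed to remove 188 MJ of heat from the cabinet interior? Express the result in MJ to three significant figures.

15.7 MJ

In absolute terms T_C = 278.71 K and T_H = 302.04 K, so ΔT = 23.33 K.
The reversible limit is COP_R = T_C/ΔT = 11.94, so W_min = Q_C/COP = Q_C·ΔT/T_C.
W_min = 188.0 × 23.33/278.71 = 15.74 MJ.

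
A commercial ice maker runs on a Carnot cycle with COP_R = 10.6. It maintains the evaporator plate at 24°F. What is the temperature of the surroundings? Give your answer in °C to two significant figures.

COP_R = T_C/(T_H − T_C) gives T_H − T_C = T_C/COP.
With T_C = 268.71 K, T_H = 268.71 × (1 + 1/10.6) = 294.06 K.
Converting, 294.06 K = 20.91°C.

21 °C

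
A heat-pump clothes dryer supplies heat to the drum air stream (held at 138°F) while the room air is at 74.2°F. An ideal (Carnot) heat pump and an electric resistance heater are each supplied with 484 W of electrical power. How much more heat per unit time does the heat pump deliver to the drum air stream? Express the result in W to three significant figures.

4050 W

In absolute terms T_C = 296.59 K and T_H = 332.04 K, so ΔT = 35.44 K.
COP_Carnot = T_H/ΔT = 332.04/35.44 = 9.368.
The heat pump delivers Q̇_H = COP × Ẇ = 4534 W; the resistance heater delivers Ẇ = 484.0 W.
Extra = (COP − 1)·Ẇ = 4050 W.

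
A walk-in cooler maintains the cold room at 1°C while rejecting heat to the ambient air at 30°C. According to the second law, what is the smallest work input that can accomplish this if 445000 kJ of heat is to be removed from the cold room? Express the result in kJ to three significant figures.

47100 kJ

In absolute terms T_C = 274.15 K and T_H = 303.15 K, so ΔT = 29.00 K.
The reversible limit is COP_R = T_C/ΔT = 9.453, so W_min = Q_C/COP = Q_C·ΔT/T_C.
W_min = 445000 × 29.00/274.15 = 47070 kJ.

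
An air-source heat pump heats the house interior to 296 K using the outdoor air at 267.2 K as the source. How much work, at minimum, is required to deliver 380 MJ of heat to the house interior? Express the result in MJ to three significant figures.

The reservoir spacing is ΔT = 296 − 267.2 = 28.80 K.
The reversible limit is COP_HP = T_H/ΔT = 10.28, so W_min = Q_H/COP = Q_H·ΔT/T_H.
W_min = 380.0 × 28.80/296.00 = 36.97 MJ.

37.0 MJ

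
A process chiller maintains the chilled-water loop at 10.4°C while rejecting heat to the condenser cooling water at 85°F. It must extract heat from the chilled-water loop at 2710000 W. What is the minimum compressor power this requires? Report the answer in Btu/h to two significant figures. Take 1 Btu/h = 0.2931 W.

620000 Btu/h

In absolute terms T_C = 283.55 K and T_H = 302.59 K, so ΔT = 19.04 K.
COP_Carnot = T_C/ΔT = 283.55/19.04 = 14.89.
Ẇ_min = Q̇/COP_Carnot = 2710000/14.89 = 182000 W = 621000 Btu/h.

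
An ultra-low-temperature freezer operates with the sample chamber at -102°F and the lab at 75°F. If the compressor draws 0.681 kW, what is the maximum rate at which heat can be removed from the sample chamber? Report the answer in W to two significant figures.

1400 W

In absolute terms T_C = 198.71 K and T_H = 297.04 K, so ΔT = 98.33 K.
COP_Carnot = T_C/ΔT = 198.71/98.33 = 2.021.
Q̇_max = COP_Carnot × Ẇ = 2.021 × 0.6810 kW = 1.376 kW = 1376 W.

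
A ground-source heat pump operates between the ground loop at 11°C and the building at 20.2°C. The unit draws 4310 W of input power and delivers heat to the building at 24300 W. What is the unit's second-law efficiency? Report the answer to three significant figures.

COP_actual = Q̇_H/Ẇ = 24300/4310 = 5.638.
In absolute terms T_C = 284.15 K and T_H = 293.35 K, so ΔT = 9.200 K.
COP_Carnot = T_H/ΔT = 293.35/9.200 = 31.89.
η_II = COP_actual/COP_Carnot = 5.638/31.89 = 0.1768.

0.177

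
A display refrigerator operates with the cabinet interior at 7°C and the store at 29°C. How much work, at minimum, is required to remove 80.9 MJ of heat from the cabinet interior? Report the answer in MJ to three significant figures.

In absolute terms T_C = 280.15 K and T_H = 302.15 K, so ΔT = 22.00 K.
The reversible limit is COP_R = T_C/ΔT = 12.73, so W_min = Q_C/COP = Q_C·ΔT/T_C.
W_min = 80.90 × 22.00/280.15 = 6.353 MJ.

6.35 MJ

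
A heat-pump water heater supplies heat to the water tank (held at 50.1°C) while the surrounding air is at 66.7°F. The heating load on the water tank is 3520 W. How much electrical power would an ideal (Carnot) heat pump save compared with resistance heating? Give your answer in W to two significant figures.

3200 W

In absolute terms T_C = 292.43 K and T_H = 323.25 K, so ΔT = 30.82 K.
COP_Carnot = T_H/ΔT = 323.25/30.82 = 10.49.
Resistance heating needs Ẇ_res = Q̇_H = 3520 W; the reversible heat pump needs only Ẇ_hp = Q̇_H/COP = 335.6 W.
Saving = 3520 − 335.6 = 3184 W.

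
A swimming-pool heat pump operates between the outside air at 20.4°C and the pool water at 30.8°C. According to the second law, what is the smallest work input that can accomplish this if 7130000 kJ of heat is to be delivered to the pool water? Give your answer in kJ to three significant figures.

In absolute terms T_C = 293.55 K and T_H = 303.95 K, so ΔT = 10.40 K.
The reversible limit is COP_HP = T_H/ΔT = 29.23, so W_min = Q_H/COP = Q_H·ΔT/T_H.
W_min = 7130000 × 10.40/303.95 = 244000 kJ.

244000 kJ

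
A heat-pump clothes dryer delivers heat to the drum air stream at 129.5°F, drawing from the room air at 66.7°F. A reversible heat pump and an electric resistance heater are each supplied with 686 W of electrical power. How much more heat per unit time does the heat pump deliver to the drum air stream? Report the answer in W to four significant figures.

5750 W

In absolute terms T_C = 292.43 K and T_H = 327.32 K, so ΔT = 34.89 K.
COP_Carnot = T_H/ΔT = 327.32/34.89 = 9.382.
The heat pump delivers Q̇_H = COP × Ẇ = 6436 W; the resistance heater delivers Ẇ = 686.0 W.
Extra = (COP − 1)·Ẇ = 5750 W.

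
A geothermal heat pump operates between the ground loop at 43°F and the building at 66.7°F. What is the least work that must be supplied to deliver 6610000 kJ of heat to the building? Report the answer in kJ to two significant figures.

In absolute terms T_C = 279.26 K and T_H = 292.43 K, so ΔT = 13.17 K.
The reversible limit is COP_HP = T_H/ΔT = 22.21, so W_min = Q_H/COP = Q_H·ΔT/T_H.
W_min = 6610000 × 13.17/292.43 = 297600 kJ.

300000 kJ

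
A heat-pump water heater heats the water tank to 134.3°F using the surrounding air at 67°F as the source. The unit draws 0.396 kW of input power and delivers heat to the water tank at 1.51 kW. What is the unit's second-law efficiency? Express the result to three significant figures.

COP_actual = Q̇_H/Ẇ = 1.510/0.3960 = 3.813.
In absolute terms T_C = 292.59 K and T_H = 329.98 K, so ΔT = 37.39 K.
COP_Carnot = T_H/ΔT = 329.98/37.39 = 8.826.
η_II = COP_actual/COP_Carnot = 3.813/8.826 = 0.4320.

0.432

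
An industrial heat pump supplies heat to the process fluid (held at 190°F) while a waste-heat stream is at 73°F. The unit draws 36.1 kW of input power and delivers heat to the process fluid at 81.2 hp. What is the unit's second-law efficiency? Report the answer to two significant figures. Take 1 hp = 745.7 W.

Converting, Q̇_H = 81.20 hp = 60.55 kW, so COP_actual = Q̇_H/Ẇ = 60.55/36.10 = 1.677.
In absolute terms T_C = 295.93 K and T_H = 360.93 K, so ΔT = 65.00 K.
COP_Carnot = T_H/ΔT = 360.93/65.00 = 5.553.
η_II = COP_actual/COP_Carnot = 1.677/5.553 = 0.3021.

0.30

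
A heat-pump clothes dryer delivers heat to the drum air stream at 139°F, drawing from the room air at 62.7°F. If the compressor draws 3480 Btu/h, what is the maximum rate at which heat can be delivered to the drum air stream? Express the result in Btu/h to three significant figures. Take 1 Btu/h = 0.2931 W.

In absolute terms T_C = 290.21 K and T_H = 332.59 K, so ΔT = 42.39 K.
COP_Carnot = T_H/ΔT = 332.59/42.39 = 7.846.
Q̇_max = COP_Carnot × Ẇ = 7.846 × 3480 Btu/h = 27310 Btu/h.

27300 Btu/h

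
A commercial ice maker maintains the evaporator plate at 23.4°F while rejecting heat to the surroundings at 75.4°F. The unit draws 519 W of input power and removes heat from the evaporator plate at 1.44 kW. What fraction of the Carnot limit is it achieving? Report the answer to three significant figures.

Converting, Q̇_C = 1.440 kW = 1440 W, so COP_actual = Q̇_C/Ẇ = 1440/519.0 = 2.775.
In absolute terms T_C = 268.37 K and T_H = 297.26 K, so ΔT = 28.89 K.
COP_Carnot = T_C/ΔT = 268.37/28.89 = 9.290.
η_II = COP_actual/COP_Carnot = 2.775/9.290 = 0.2987.

0.299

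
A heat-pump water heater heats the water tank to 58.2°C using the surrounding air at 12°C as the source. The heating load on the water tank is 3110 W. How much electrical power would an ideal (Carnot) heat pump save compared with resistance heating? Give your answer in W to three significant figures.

2680 W

In absolute terms T_C = 285.15 K and T_H = 331.35 K, so ΔT = 46.20 K.
COP_Carnot = T_H/ΔT = 331.35/46.20 = 7.172.
Resistance heating needs Ẇ_res = Q̇_H = 3110 W; the reversible heat pump needs only Ẇ_hp = Q̇_H/COP = 433.6 W.
Saving = 3110 − 433.6 = 2676 W.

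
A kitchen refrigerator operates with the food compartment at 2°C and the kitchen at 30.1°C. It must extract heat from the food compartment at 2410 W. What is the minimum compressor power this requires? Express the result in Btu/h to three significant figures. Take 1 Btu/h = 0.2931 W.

In absolute terms T_C = 275.15 K and T_H = 303.25 K, so ΔT = 28.10 K.
COP_Carnot = T_C/ΔT = 275.15/28.10 = 9.792.
Ẇ_min = Q̇/COP_Carnot = 2410/9.792 = 246.1 W = 839.7 Btu/h.

840 Btu/h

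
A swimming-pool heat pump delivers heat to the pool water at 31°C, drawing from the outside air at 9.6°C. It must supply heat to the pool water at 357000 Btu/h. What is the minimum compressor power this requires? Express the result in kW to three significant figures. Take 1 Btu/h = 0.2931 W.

In absolute terms T_C = 282.75 K and T_H = 304.15 K, so ΔT = 21.40 K.
COP_Carnot = T_H/ΔT = 304.15/21.40 = 14.21.
Ẇ_min = Q̇/COP_Carnot = 357000/14.21 = 25120 Btu/h = 7.362 kW.

7.36 kW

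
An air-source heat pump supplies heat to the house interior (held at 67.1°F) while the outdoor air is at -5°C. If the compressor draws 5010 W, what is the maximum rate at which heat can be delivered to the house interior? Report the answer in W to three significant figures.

In absolute terms T_C = 268.15 K and T_H = 292.65 K, so ΔT = 24.50 K.
COP_Carnot = T_H/ΔT = 292.65/24.50 = 11.94.
Q̇_max = COP_Carnot × Ẇ = 11.94 × 5010 W = 59840 W.

59800 W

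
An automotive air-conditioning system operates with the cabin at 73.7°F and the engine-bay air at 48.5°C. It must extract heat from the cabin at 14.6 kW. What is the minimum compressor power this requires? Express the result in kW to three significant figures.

1.25 kW

In absolute terms T_C = 296.32 K and T_H = 321.65 K, so ΔT = 25.33 K.
COP_Carnot = T_C/ΔT = 296.32/25.33 = 11.70.
Ẇ_min = Q̇/COP_Carnot = 14.60/11.70 = 1.248 kW.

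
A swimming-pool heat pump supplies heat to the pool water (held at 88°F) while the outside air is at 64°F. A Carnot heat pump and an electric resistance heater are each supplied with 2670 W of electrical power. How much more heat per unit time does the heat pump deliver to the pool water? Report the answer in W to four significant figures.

In absolute terms T_C = 290.93 K and T_H = 304.26 K, so ΔT = 13.33 K.
COP_Carnot = T_H/ΔT = 304.26/13.33 = 22.82.
The heat pump delivers Q̇_H = COP × Ẇ = 60930 W; the resistance heater delivers Ẇ = 2670 W.
Extra = (COP − 1)·Ẇ = 58260 W.

58260 W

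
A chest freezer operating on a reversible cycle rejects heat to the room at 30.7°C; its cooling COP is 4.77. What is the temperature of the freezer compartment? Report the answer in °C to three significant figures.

-22.0 °C

For a Carnot refrigerator COP_R = T_C/(T_H − T_C), so T_C = COP·T_H/(1 + COP).
With T_H = 303.85 K, T_C = 4.77 × 303.85/5.770 = 251.19 K.
Converting, 251.19 K = -21.96°C.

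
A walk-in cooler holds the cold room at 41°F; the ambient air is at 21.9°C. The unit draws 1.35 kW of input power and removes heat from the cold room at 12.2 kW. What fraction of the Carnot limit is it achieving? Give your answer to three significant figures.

COP_actual = Q̇_C/Ẇ = 12.20/1.350 = 9.037.
In absolute terms T_C = 278.15 K and T_H = 295.05 K, so ΔT = 16.90 K.
COP_Carnot = T_C/ΔT = 278.15/16.90 = 16.46.
η_II = COP_actual/COP_Carnot = 9.037/16.46 = 0.5491.

0.549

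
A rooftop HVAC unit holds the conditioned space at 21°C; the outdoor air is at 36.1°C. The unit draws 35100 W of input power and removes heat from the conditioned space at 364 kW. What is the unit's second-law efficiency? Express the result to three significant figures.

Converting, Q̇_C = 364.0 kW = 364000 W, so COP_actual = Q̇_C/Ẇ = 364000/35100 = 10.37.
In absolute terms T_C = 294.15 K and T_H = 309.25 K, so ΔT = 15.10 K.
COP_Carnot = T_C/ΔT = 294.15/15.10 = 19.48.
η_II = COP_actual/COP_Carnot = 10.37/19.48 = 0.5324.

0.532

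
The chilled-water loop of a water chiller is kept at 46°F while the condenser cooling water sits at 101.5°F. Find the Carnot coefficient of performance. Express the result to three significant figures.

In absolute terms T_C = 280.93 K and T_H = 311.76 K, so ΔT = 30.83 K.
For a reversible cycle, COP_Carnot = T_C/ΔT = 280.93/30.83 = 9.111.

9.11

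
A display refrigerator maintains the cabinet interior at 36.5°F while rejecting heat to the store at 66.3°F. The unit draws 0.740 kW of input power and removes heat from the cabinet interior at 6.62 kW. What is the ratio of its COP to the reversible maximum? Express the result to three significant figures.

0.537

COP_actual = Q̇_C/Ẇ = 6.620/0.7400 = 8.946.
In absolute terms T_C = 275.65 K and T_H = 292.21 K, so ΔT = 16.56 K.
COP_Carnot = T_C/ΔT = 275.65/16.56 = 16.65.
η_II = COP_actual/COP_Carnot = 8.946/16.65 = 0.5373.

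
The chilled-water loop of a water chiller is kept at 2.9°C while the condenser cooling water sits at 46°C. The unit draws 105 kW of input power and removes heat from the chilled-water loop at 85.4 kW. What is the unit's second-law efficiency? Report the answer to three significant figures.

0.127

COP_actual = Q̇_C/Ẇ = 85.40/105.0 = 0.8133.
In absolute terms T_C = 276.05 K and T_H = 319.15 K, so ΔT = 43.10 K.
COP_Carnot = T_C/ΔT = 276.05/43.10 = 6.405.
η_II = COP_actual/COP_Carnot = 0.8133/6.405 = 0.1270.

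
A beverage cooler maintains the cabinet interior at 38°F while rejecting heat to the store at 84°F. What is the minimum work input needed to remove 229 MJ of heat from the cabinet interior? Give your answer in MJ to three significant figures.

21.2 MJ

In absolute terms T_C = 276.48 K and T_H = 302.04 K, so ΔT = 25.56 K.
The reversible limit is COP_R = T_C/ΔT = 10.82, so W_min = Q_C/COP = Q_C·ΔT/T_C.
W_min = 229.0 × 25.56/276.48 = 21.17 MJ.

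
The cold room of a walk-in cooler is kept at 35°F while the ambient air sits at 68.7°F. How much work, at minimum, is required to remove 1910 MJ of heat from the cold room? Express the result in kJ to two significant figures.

130000 kJ

In absolute terms T_C = 274.82 K and T_H = 293.54 K, so ΔT = 18.72 K.
The reversible limit is COP_R = T_C/ΔT = 14.68, so W_min = Q_C/COP = Q_C·ΔT/T_C.
W_min = 1910 × 18.72/274.82 = 130.1 MJ = 130100 kJ.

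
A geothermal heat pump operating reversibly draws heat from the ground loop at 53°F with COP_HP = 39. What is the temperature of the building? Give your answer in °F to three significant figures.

COP_HP = T_H/(T_H − T_C) rearranges to T_H = COP·T_C/(COP − 1).
With T_C = 284.82 K, T_H = 39 × 284.82/38.00 = 292.31 K.
Converting, 292.31 K = 66.49°F.

66.5 °F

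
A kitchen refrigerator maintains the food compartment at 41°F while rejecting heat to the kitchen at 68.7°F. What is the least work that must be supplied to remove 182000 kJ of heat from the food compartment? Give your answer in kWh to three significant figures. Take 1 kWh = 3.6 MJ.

In absolute terms T_C = 278.15 K and T_H = 293.54 K, so ΔT = 15.39 K.
The reversible limit is COP_R = T_C/ΔT = 18.07, so W_min = Q_C/COP = Q_C·ΔT/T_C.
W_min = 182000 × 15.39/278.15 = 10070 kJ = 2.797 kWh.

2.80 kWh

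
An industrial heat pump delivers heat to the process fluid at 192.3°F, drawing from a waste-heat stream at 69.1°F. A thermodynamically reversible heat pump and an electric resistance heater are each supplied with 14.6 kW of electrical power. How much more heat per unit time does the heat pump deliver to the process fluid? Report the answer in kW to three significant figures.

In absolute terms T_C = 293.76 K and T_H = 362.21 K, so ΔT = 68.44 K.
COP_Carnot = T_H/ΔT = 362.21/68.44 = 5.292.
The heat pump delivers Q̇_H = COP × Ẇ = 77.26 kW; the resistance heater delivers Ẇ = 14.60 kW.
Extra = (COP − 1)·Ẇ = 62.66 kW.

62.7 kW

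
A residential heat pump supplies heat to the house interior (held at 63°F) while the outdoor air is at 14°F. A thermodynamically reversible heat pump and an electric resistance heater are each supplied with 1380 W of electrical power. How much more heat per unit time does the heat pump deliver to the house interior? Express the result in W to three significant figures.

In absolute terms T_C = 263.15 K and T_H = 290.37 K, so ΔT = 27.22 K.
COP_Carnot = T_H/ΔT = 290.37/27.22 = 10.67.
The heat pump delivers Q̇_H = COP × Ẇ = 14720 W; the resistance heater delivers Ẇ = 1380 W.
Extra = (COP − 1)·Ẇ = 13340 W.

13300 W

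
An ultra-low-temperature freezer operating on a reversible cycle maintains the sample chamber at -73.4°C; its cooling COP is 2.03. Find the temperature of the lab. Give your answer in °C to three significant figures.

25.0 °C

COP_R = T_C/(T_H − T_C) gives T_H − T_C = T_C/COP.
With T_C = 199.75 K, T_H = 199.75 × (1 + 1/2.03) = 298.15 K.
Converting, 298.15 K = 25.00°C.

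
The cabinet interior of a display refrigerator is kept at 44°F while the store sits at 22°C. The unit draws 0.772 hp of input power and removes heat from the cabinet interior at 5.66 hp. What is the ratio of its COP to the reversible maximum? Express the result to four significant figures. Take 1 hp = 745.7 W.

COP_actual = Q̇_C/Ẇ = 5.660/0.7720 = 7.332.
In absolute terms T_C = 279.82 K and T_H = 295.15 K, so ΔT = 15.33 K.
COP_Carnot = T_C/ΔT = 279.82/15.33 = 18.25.
η_II = COP_actual/COP_Carnot = 7.332/18.25 = 0.4018.

0.4018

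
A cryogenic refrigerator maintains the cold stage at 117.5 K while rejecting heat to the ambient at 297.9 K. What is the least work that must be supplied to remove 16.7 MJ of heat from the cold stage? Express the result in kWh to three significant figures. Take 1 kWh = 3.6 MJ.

The reservoir spacing is ΔT = 297.9 − 117.5 = 180.4 K.
The reversible limit is COP_R = T_C/ΔT = 0.6513, so W_min = Q_C/COP = Q_C·ΔT/T_C.
W_min = 16.70 × 180.4/117.50 = 25.64 MJ = 7.122 kWh.

7.12 kWh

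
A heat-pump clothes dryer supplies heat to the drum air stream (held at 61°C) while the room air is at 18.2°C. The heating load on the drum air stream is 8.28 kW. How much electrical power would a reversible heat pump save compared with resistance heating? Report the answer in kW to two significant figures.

In absolute terms T_C = 291.35 K and T_H = 334.15 K, so ΔT = 42.80 K.
COP_Carnot = T_H/ΔT = 334.15/42.80 = 7.807.
Resistance heating needs Ẇ_res = Q̇_H = 8.280 kW; the reversible heat pump needs only Ẇ_hp = Q̇_H/COP = 1.061 kW.
Saving = 8.280 − 1.061 = 7.219 kW.

7.2 kW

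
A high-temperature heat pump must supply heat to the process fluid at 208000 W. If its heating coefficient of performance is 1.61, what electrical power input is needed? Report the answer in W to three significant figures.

129000 W

Ẇ = Q̇_H/COP_HP = 208000/1.61 = 129200 W.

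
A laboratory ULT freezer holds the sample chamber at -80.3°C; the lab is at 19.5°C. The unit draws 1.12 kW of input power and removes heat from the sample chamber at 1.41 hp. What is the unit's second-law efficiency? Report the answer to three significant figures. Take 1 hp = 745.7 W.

Converting, Q̇_C = 1.410 hp = 1.051 kW, so COP_actual = Q̇_C/Ẇ = 1.051/1.120 = 0.9388.
In absolute terms T_C = 192.85 K and T_H = 292.65 K, so ΔT = 99.80 K.
COP_Carnot = T_C/ΔT = 192.85/99.80 = 1.932.
η_II = COP_actual/COP_Carnot = 0.9388/1.932 = 0.4858.

0.486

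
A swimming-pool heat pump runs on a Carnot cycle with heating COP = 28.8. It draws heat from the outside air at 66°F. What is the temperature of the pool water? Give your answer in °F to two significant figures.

COP_HP = T_H/(T_H − T_C) rearranges to T_H = COP·T_C/(COP − 1).
With T_C = 292.04 K, T_H = 28.8 × 292.04/27.80 = 302.54 K.
Converting, 302.54 K = 84.91°F.

85 °F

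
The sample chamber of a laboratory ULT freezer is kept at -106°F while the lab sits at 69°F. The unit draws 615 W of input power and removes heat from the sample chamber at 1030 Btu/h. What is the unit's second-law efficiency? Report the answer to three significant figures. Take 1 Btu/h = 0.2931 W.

Converting, Q̇_C = 1030 Btu/h = 301.9 W, so COP_actual = Q̇_C/Ẇ = 301.9/615.0 = 0.4909.
In absolute terms T_C = 196.48 K and T_H = 293.71 K, so ΔT = 97.22 K.
COP_Carnot = T_C/ΔT = 196.48/97.22 = 2.021.
η_II = COP_actual/COP_Carnot = 0.4909/2.021 = 0.2429.

0.243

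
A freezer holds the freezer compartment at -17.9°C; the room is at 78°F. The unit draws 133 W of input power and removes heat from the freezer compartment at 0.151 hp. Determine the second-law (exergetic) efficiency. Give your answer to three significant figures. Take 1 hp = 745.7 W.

Converting, Q̇_C = 0.1510 hp = 112.6 W, so COP_actual = Q̇_C/Ẇ = 112.6/133.0 = 0.8466.
In absolute terms T_C = 255.25 K and T_H = 298.71 K, so ΔT = 43.46 K.
COP_Carnot = T_C/ΔT = 255.25/43.46 = 5.874.
η_II = COP_actual/COP_Carnot = 0.8466/5.874 = 0.1441.

0.144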